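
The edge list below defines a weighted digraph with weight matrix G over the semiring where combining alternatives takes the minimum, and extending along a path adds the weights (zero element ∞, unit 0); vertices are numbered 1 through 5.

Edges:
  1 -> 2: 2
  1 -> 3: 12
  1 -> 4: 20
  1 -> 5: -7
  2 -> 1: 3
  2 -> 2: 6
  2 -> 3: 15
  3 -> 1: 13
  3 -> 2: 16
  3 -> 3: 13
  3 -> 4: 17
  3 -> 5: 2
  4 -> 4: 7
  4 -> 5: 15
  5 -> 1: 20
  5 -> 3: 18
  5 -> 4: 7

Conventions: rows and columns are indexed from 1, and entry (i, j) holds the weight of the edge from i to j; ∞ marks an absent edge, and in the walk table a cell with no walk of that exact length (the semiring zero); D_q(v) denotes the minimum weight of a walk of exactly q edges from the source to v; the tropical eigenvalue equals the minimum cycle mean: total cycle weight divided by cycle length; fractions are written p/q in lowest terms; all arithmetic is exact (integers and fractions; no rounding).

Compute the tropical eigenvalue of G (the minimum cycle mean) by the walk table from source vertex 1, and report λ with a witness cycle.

q=0: [0, ∞, ∞, ∞, ∞]
q=1: [∞, 2, 12, 20, -7]
q=2: [5, 8, 11, 0, 14]
q=3: [11, 7, 17, 7, -2]
q=4: [10, 13, 16, 5, 4]
q=5: [16, 12, 22, 11, 3]
Optimal cycle mean attained by: cycle 1->2->1, total 2 + 3, length 2.
Answer: λ = 5/2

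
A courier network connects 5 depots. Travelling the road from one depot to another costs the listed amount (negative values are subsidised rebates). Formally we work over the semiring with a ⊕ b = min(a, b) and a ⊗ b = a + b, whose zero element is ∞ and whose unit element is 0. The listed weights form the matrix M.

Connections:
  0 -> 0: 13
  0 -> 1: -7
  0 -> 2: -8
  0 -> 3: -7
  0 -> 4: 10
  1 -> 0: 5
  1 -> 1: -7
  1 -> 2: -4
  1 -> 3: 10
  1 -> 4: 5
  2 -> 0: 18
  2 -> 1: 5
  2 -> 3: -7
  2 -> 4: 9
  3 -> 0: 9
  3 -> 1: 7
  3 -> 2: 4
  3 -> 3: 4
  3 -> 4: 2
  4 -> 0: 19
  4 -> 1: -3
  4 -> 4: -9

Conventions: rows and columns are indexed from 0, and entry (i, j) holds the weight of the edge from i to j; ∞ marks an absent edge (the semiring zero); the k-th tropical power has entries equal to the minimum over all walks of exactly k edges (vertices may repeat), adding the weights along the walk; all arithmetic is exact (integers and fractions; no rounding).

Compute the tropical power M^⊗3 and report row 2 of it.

M^⊗2:
  [-2, -14, -11, -15, -5]
  [-2, -14, -11, -11, -4]
  [2, -2, -3, -3, -5]
  [12, -1, 1, -3, -7]
  [2, -12, -7, 7, -18]
M^⊗3:
  [-9, -21, -18, -18, -14]
  [-9, -21, -18, -18, -13]
  [3, -9, -6, -10, -14]
  [4, -10, -5, -6, -16]
  [-7, -21, -16, -14, -27]
Answer: row 2 of M^⊗3 = [3, -9, -6, -10, -14]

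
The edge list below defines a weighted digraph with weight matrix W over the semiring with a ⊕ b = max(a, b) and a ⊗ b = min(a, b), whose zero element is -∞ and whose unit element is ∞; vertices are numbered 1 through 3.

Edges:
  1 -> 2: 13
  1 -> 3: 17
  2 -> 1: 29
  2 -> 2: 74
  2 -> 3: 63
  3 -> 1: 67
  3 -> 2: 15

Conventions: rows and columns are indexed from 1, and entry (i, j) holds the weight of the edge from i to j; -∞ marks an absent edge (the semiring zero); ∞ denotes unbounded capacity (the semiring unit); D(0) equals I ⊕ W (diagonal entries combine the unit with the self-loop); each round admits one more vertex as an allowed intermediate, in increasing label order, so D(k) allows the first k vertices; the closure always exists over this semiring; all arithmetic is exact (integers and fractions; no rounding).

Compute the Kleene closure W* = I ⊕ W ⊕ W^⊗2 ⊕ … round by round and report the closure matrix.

D(0):
  [∞, 13, 17]
  [29, ∞, 63]
  [67, 15, ∞]
D(1):
  [∞, 13, 17]
  [29, ∞, 63]
  [67, 15, ∞]
D(2):
  [∞, 13, 17]
  [29, ∞, 63]
  [67, 15, ∞]
D(3):
  [∞, 15, 17]
  [63, ∞, 63]
  [67, 15, ∞]
Answer: W* = [[∞, 15, 17], [63, ∞, 63], [67, 15, ∞]]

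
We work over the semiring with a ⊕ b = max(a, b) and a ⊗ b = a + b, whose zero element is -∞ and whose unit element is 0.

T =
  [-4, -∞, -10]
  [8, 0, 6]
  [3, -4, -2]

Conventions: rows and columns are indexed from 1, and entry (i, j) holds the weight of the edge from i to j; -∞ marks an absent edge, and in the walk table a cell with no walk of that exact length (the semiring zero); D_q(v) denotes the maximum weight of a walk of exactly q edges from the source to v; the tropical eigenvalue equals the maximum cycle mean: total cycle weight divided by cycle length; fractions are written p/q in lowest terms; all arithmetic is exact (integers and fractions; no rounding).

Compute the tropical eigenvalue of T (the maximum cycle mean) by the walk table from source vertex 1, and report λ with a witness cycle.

q=0: [0, -∞, -∞]
q=1: [-4, -∞, -10]
q=2: [-7, -14, -12]
q=3: [-6, -14, -8]
Optimal cycle mean attained by: cycle 2->3->2, total 6 + (-4), length 2.
Answer: λ = 1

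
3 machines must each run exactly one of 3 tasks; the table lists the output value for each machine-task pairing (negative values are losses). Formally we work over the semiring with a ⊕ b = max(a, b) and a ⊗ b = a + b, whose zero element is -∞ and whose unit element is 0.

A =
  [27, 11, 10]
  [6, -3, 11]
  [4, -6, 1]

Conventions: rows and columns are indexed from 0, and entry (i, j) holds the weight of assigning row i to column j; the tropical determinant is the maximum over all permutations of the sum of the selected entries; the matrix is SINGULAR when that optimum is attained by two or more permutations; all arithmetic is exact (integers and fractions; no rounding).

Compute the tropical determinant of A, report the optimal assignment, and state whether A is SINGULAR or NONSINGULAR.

σ = (0, 1, 2): 27 + (-3) + 1 = 25
σ = (0, 2, 1): 27 + 11 + (-6) = 32
σ = (1, 0, 2): 11 + 6 + 1 = 18
σ = (1, 2, 0): 11 + 11 + 4 = 26
σ = (2, 0, 1): 10 + 6 + (-6) = 10
σ = (2, 1, 0): 10 + (-3) + 4 = 11
Optimal value attained by: σ = (0, 2, 1).
Answer: det⊕(A) = 32; verdict: NONSINGULAR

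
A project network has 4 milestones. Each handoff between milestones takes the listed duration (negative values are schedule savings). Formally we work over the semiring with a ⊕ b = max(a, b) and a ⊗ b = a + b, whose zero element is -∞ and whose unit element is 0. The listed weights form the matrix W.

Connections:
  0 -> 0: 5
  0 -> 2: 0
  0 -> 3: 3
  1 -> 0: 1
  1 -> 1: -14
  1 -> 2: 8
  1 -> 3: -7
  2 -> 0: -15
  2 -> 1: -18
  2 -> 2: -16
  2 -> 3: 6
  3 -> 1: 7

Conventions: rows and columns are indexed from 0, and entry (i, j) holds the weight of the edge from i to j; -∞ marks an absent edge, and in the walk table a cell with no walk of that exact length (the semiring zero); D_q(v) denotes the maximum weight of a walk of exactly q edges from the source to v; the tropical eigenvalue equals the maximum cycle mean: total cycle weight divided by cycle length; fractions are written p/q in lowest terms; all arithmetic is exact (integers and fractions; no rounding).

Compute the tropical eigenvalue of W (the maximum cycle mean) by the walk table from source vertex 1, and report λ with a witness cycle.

q=0: [-∞, 0, -∞, -∞]
q=1: [1, -14, 8, -7]
q=2: [6, 0, 1, 14]
q=3: [11, 21, 8, 9]
q=4: [22, 16, 29, 14]
Optimal cycle mean attained by: cycle 1->2->3->1, total 8 + 6 + 7, length 3.
Answer: λ = 7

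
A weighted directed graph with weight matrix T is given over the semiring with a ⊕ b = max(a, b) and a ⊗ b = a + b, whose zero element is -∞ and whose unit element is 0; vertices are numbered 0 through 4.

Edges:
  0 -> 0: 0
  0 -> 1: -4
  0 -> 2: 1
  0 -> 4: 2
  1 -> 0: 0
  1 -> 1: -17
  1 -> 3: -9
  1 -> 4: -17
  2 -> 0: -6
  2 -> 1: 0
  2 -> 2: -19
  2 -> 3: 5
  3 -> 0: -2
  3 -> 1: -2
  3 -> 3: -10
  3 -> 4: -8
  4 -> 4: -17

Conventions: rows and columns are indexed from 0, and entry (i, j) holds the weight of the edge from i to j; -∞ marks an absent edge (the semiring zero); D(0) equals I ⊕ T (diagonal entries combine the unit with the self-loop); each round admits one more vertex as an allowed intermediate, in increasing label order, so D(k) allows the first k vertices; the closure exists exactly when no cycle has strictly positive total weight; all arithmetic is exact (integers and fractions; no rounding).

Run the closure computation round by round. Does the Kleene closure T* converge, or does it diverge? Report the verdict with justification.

D(0):
  [0, -4, 1, -∞, 2]
  [0, 0, -∞, -9, -17]
  [-6, 0, 0, 5, -∞]
  [-2, -2, -∞, 0, -8]
  [-∞, -∞, -∞, -∞, 0]
D(1):
  [0, -4, 1, -∞, 2]
  [0, 0, 1, -9, 2]
  [-6, 0, 0, 5, -4]
  [-2, -2, -1, 0, 0]
  [-∞, -∞, -∞, -∞, 0]
Detection: at round 2, diagonal entry (2, 2) turns strictly positive.
Key observation: the cycle 2->1->0->2 has total weight 0 + 0 + 1, which is strictly positive.
Answer: DIVERGES — positive cycle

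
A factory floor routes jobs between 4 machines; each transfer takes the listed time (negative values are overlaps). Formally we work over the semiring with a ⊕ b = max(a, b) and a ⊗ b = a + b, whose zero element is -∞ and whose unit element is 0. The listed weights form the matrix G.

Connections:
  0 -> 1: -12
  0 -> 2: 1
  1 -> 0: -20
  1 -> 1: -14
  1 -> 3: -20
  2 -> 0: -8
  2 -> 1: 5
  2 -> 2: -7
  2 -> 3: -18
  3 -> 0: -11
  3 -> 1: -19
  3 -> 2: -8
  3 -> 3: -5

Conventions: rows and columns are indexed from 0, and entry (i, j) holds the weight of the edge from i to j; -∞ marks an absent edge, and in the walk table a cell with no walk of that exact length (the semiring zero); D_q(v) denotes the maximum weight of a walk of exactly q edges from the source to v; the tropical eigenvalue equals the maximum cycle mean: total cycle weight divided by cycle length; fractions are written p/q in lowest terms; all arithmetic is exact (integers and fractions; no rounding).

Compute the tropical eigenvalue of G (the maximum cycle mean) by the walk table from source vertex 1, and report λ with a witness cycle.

q=0: [-∞, 0, -∞, -∞]
q=1: [-20, -14, -∞, -20]
q=2: [-31, -28, -19, -25]
q=3: [-27, -14, -26, -30]
q=4: [-34, -21, -26, -34]
Optimal cycle mean attained by: cycle 0->2->0, total 1 + (-8), length 2.
Answer: λ = -7/2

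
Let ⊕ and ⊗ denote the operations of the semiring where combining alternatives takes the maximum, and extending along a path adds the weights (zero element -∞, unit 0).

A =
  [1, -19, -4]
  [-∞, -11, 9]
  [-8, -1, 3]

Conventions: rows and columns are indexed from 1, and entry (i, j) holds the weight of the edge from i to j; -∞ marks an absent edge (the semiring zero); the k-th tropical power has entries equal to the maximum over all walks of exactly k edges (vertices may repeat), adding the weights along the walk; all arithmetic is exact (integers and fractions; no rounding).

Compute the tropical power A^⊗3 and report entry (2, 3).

A^⊗2:
  [2, -5, -1]
  [1, 8, 12]
  [-5, 2, 8]
A^⊗3:
  [3, -2, 4]
  [4, 11, 17]
  [0, 7, 11]
Key observation: the optimum is the walk 2->3->2->3, with weight 9 + (-1) + 9 = 17.
Optimal value attained by: walk 2->3->2->3.
Answer: (A^⊗3)[2][3] = 17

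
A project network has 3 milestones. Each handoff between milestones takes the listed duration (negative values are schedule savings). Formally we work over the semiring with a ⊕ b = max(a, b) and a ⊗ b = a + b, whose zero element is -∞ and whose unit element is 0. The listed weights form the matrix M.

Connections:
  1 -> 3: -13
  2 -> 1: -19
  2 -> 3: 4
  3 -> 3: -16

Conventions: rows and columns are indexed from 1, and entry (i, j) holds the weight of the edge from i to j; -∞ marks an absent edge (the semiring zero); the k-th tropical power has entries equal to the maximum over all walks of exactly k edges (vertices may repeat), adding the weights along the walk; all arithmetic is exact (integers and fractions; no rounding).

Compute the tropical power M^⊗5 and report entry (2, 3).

M^⊗2:
  [-∞, -∞, -29]
  [-∞, -∞, -12]
  [-∞, -∞, -32]
M^⊗3:
  [-∞, -∞, -45]
  [-∞, -∞, -28]
  [-∞, -∞, -48]
M^⊗4:
  [-∞, -∞, -61]
  [-∞, -∞, -44]
  [-∞, -∞, -64]
M^⊗5:
  [-∞, -∞, -77]
  [-∞, -∞, -60]
  [-∞, -∞, -80]
Key observation: the optimum is the walk 2->3->3->3->3->3, with weight 4 + (-16) + (-16) + (-16) + (-16) = -60.
Optimal value attained by: walk 2->3->3->3->3->3.
Answer: (M^⊗5)[2][3] = -60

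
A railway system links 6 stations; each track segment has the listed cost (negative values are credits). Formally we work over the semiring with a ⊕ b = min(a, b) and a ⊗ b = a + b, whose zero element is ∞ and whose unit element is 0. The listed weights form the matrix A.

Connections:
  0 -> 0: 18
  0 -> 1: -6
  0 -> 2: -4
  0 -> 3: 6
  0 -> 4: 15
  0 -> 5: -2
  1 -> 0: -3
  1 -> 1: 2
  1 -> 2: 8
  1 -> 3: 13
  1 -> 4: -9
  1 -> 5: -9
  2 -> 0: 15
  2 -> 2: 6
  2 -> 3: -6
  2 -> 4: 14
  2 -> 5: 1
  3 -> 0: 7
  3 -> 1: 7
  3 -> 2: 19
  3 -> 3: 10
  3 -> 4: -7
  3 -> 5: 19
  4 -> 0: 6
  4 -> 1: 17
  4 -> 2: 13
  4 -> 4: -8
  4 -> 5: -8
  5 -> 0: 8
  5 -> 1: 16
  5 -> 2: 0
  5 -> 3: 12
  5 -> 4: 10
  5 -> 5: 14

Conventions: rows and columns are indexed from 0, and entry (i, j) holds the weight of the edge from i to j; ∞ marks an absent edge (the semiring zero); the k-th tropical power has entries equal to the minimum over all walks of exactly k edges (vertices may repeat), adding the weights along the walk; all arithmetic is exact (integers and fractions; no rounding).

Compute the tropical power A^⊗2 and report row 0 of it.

A^⊗2:
  [-9, -4, -2, -10, -15, -15]
  [-3, -9, -9, 2, -17, -17]
  [1, 1, 1, 0, -13, 6]
  [-1, 1, 3, 13, -15, -15]
  [-2, 0, -8, 4, -16, -16]
  [13, 2, 4, -6, 2, 1]
Answer: row 0 of A^⊗2 = [-9, -4, -2, -10, -15, -15]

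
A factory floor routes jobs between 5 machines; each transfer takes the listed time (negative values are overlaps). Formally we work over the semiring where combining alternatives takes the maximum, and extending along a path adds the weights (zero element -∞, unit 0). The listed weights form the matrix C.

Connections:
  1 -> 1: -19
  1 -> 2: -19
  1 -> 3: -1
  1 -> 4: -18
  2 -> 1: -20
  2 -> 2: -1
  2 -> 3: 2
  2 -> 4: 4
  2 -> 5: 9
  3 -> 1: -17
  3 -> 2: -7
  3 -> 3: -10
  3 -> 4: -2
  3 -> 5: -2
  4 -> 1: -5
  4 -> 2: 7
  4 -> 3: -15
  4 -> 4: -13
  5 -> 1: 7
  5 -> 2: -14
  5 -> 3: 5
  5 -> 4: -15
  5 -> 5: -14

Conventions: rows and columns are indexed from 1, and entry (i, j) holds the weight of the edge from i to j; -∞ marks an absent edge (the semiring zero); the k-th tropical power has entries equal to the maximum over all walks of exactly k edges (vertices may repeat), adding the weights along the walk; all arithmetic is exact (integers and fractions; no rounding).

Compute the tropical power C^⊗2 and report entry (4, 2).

C^⊗2:
  [-18, -8, -11, -3, -3]
  [16, 11, 14, 3, 8]
  [5, 5, 3, -3, 2]
  [-13, 6, 9, 11, 16]
  [-7, -2, 6, 3, 3]
Key observation: the optimum is the walk 4->2->2, with weight 7 + (-1) = 6.
Optimal value attained by: walk 4->2->2.
Answer: (C^⊗2)[4][2] = 6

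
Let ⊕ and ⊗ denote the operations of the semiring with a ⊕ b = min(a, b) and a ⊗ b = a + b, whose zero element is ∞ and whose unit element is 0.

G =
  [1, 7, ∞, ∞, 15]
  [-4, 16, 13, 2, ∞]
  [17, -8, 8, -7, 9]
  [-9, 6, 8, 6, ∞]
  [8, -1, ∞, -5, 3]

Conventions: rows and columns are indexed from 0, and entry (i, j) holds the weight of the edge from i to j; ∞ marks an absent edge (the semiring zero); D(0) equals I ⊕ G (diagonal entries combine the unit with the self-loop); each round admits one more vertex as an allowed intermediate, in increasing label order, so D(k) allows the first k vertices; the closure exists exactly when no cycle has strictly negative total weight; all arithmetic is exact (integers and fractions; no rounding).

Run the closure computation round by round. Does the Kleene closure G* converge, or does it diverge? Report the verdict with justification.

D(0):
  [0, 7, ∞, ∞, 15]
  [-4, 0, 13, 2, ∞]
  [17, -8, 0, -7, 9]
  [-9, 6, 8, 0, ∞]
  [8, -1, ∞, -5, 0]
D(1):
  [0, 7, ∞, ∞, 15]
  [-4, 0, 13, 2, 11]
  [17, -8, 0, -7, 9]
  [-9, -2, 8, 0, 6]
  [8, -1, ∞, -5, 0]
D(2):
  [0, 7, 20, 9, 15]
  [-4, 0, 13, 2, 11]
  [-12, -8, 0, -7, 3]
  [-9, -2, 8, 0, 6]
  [-5, -1, 12, -5, 0]
D(3):
  [0, 7, 20, 9, 15]
  [-4, 0, 13, 2, 11]
  [-12, -8, 0, -7, 3]
  [-9, -2, 8, 0, 6]
  [-5, -1, 12, -5, 0]
D(4):
  [0, 7, 17, 9, 15]
  [-7, 0, 10, 2, 8]
  [-16, -9, 0, -7, -1]
  [-9, -2, 8, 0, 6]
  [-14, -7, 3, -5, 0]
D(5):
  [0, 7, 17, 9, 15]
  [-7, 0, 10, 2, 8]
  [-16, -9, 0, -7, -1]
  [-9, -2, 8, 0, 6]
  [-14, -7, 3, -5, 0]
Key observation: every diagonal entry stays at the unit through all rounds, so no improving cycle exists.
Answer: CONVERGES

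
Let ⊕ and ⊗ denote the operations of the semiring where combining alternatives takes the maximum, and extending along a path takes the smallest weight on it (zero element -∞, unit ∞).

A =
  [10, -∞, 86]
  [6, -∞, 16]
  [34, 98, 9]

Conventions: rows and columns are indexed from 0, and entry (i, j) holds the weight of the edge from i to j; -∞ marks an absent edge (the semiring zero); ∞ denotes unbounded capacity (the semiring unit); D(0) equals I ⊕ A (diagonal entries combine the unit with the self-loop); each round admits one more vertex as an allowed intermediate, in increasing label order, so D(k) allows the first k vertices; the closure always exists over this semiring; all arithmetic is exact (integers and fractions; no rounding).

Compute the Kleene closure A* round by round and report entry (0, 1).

D(0):
  [∞, -∞, 86]
  [6, ∞, 16]
  [34, 98, ∞]
D(1):
  [∞, -∞, 86]
  [6, ∞, 16]
  [34, 98, ∞]
D(2):
  [∞, -∞, 86]
  [6, ∞, 16]
  [34, 98, ∞]
D(3):
  [∞, 86, 86]
  [16, ∞, 16]
  [34, 98, ∞]
Answer: A*[0][1] = 86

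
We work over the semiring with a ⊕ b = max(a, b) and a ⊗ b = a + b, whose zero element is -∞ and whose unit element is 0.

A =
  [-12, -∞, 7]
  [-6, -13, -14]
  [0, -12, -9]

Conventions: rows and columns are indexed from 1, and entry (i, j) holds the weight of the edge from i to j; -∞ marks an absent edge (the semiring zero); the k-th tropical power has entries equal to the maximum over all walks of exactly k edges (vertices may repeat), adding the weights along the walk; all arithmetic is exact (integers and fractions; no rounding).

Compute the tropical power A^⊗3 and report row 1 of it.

A^⊗2:
  [7, -5, -2]
  [-14, -26, 1]
  [-9, -21, 7]
A^⊗3:
  [-2, -14, 14]
  [1, -11, -7]
  [7, -5, -2]
Answer: row 1 of A^⊗3 = [-2, -14, 14]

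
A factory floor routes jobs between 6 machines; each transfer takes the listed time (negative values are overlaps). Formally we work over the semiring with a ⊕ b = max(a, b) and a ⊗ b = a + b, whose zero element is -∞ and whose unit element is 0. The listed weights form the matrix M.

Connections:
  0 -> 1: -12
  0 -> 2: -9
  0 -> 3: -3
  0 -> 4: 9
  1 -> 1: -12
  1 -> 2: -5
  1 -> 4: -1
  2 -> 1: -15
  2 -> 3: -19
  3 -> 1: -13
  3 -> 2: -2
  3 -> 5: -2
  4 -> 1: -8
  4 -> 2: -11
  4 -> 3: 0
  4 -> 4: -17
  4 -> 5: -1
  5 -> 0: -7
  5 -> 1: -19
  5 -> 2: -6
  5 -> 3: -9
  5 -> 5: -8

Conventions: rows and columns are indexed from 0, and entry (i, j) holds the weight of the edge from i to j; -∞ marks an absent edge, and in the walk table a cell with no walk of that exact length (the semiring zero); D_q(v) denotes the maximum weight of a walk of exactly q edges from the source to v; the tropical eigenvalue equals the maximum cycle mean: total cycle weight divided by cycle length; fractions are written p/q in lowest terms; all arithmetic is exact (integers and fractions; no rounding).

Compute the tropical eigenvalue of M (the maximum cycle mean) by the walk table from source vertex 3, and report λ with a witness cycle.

q=0: [-∞, -∞, -∞, 0, -∞, -∞]
q=1: [-∞, -13, -2, -∞, -∞, -2]
q=2: [-9, -17, -8, -11, -14, -10]
q=3: [-17, -21, -13, -12, 0, -13]
q=4: [-20, -8, -11, 0, -8, -1]
q=5: [-8, -13, -2, -8, -9, -2]
q=6: [-9, -17, -8, -9, 1, -10]
Optimal cycle mean attained by: cycle 0->4->5->0, total 9 + (-1) + (-7), length 3.
Answer: λ = 1/3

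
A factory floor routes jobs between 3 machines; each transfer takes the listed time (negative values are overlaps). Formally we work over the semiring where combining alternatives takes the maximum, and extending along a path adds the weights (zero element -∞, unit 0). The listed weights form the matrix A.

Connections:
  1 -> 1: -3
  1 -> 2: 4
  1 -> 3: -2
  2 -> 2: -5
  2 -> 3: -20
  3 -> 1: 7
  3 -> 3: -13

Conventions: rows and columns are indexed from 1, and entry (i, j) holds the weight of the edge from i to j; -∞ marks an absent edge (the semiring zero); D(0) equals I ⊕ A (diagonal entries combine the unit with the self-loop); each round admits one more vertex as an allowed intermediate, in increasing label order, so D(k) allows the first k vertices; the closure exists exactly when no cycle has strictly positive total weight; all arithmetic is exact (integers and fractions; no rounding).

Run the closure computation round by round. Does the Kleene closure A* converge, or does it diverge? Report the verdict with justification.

D(0):
  [0, 4, -2]
  [-∞, 0, -20]
  [7, -∞, 0]
Detection: at round 1, diagonal entry (3, 3) turns strictly positive.
Key observation: the cycle 3->1->3 has total weight 7 + (-2), which is strictly positive.
Answer: DIVERGES — positive cycle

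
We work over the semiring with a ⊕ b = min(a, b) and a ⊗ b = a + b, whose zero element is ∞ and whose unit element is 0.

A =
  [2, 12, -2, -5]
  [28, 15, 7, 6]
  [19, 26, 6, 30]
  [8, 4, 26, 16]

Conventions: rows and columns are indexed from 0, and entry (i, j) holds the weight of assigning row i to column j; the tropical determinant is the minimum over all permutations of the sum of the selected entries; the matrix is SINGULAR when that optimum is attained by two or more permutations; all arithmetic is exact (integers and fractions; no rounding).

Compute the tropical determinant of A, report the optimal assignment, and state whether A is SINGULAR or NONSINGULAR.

σ = (0, 1, 2, 3): 2 + 15 + 6 + 16 = 39
σ = (0, 1, 3, 2): 2 + 15 + 30 + 26 = 73
σ = (0, 2, 1, 3): 2 + 7 + 26 + 16 = 51
σ = (0, 2, 3, 1): 2 + 7 + 30 + 4 = 43
σ = (0, 3, 1, 2): 2 + 6 + 26 + 26 = 60
σ = (0, 3, 2, 1): 2 + 6 + 6 + 4 = 18
σ = (1, 0, 2, 3): 12 + 28 + 6 + 16 = 62
σ = (1, 0, 3, 2): 12 + 28 + 30 + 26 = 96
σ = (1, 2, 0, 3): 12 + 7 + 19 + 16 = 54
σ = (1, 2, 3, 0): 12 + 7 + 30 + 8 = 57
σ = (1, 3, 0, 2): 12 + 6 + 19 + 26 = 63
σ = (1, 3, 2, 0): 12 + 6 + 6 + 8 = 32
σ = (2, 0, 1, 3): (-2) + 28 + 26 + 16 = 68
σ = (2, 0, 3, 1): (-2) + 28 + 30 + 4 = 60
σ = (2, 1, 0, 3): (-2) + 15 + 19 + 16 = 48
σ = (2, 1, 3, 0): (-2) + 15 + 30 + 8 = 51
σ = (2, 3, 0, 1): (-2) + 6 + 19 + 4 = 27
σ = (2, 3, 1, 0): (-2) + 6 + 26 + 8 = 38
σ = (3, 0, 1, 2): (-5) + 28 + 26 + 26 = 75
σ = (3, 0, 2, 1): (-5) + 28 + 6 + 4 = 33
σ = (3, 1, 0, 2): (-5) + 15 + 19 + 26 = 55
σ = (3, 1, 2, 0): (-5) + 15 + 6 + 8 = 24
σ = (3, 2, 0, 1): (-5) + 7 + 19 + 4 = 25
σ = (3, 2, 1, 0): (-5) + 7 + 26 + 8 = 36
Optimal value attained by: σ = (0, 3, 2, 1).
Answer: det⊕(A) = 18; verdict: NONSINGULAR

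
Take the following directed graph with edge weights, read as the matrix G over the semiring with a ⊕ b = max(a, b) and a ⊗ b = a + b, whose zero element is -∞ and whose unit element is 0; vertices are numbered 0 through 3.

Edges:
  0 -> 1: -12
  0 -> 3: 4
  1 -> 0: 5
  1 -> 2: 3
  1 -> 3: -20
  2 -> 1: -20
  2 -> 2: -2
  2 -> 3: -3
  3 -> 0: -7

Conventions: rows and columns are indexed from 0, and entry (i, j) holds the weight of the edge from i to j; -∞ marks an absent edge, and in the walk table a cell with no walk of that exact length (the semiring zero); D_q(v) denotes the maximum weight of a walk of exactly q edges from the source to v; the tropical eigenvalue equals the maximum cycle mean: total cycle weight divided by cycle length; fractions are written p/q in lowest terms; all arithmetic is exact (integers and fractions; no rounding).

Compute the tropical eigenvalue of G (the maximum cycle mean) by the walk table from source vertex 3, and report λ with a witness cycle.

q=0: [-∞, -∞, -∞, 0]
q=1: [-7, -∞, -∞, -∞]
q=2: [-∞, -19, -∞, -3]
q=3: [-10, -∞, -16, -39]
q=4: [-46, -22, -18, -6]
Optimal cycle mean attained by: cycle 0->3->0, total 4 + (-7), length 2.
Answer: λ = -3/2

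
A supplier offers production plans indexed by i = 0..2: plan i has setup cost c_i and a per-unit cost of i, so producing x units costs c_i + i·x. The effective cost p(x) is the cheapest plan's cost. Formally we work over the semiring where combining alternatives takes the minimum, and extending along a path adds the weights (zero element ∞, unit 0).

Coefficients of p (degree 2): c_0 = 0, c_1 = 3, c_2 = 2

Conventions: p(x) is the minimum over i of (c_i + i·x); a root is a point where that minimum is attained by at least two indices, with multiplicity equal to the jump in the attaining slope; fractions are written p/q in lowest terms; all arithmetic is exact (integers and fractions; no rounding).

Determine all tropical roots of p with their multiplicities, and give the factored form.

hull edge (i=0, c=0) to (i=2, c=2): slope 1, span 2
Factored form: p(x) = 2 ⊗ (x ⊕ (-1)) ⊗ (x ⊕ (-1))
Answer: roots = -1 (mult 2)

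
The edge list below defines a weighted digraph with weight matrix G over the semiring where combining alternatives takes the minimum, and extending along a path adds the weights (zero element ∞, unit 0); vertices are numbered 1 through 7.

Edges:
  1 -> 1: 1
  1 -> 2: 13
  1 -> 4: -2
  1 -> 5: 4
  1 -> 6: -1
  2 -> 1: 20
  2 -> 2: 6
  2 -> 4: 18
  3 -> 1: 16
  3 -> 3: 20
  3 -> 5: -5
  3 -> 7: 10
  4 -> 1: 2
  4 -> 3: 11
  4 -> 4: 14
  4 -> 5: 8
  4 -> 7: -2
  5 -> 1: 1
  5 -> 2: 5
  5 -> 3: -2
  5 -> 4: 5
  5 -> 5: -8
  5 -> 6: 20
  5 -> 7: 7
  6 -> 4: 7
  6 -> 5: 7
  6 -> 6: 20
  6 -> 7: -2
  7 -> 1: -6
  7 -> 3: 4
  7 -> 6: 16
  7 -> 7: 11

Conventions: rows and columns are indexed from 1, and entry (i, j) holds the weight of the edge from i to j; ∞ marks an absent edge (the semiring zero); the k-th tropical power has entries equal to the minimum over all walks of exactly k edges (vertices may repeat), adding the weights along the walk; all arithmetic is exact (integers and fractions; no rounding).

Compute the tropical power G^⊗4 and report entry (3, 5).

G^⊗2:
  [0, 9, 2, -1, -4, 0, -4]
  [20, 12, 29, 18, 24, 19, 16]
  [-4, 0, -7, 0, -13, 15, 2]
  [-8, 13, 2, 0, 0, 1, 9]
  [-7, -3, -10, -3, -16, 0, -1]
  [-8, 12, 2, 12, -1, 14, 5]
  [-5, 7, 15, -8, -2, -7, 14]
G^⊗3:
  [-10, 1, -6, -2, -12, -1, -3]
  [10, 18, 20, 18, 16, 19, 16]
  [-12, -8, -15, -8, -21, -5, -6]
  [-7, 5, -2, -10, -8, -9, -2]
  [-15, -11, -18, -11, -24, -8, -9]
  [-7, 4, -3, -10, -9, -9, 6]
  [-6, 3, -4, -7, -10, -6, -10]
G^⊗4:
  [-11, -7, -14, -12, -20, -11, -5]
  [10, 21, 14, 8, 8, 9, 16]
  [-20, -16, -23, -16, -29, -13, -14]
  [-8, -3, -10, -9, -16, -8, -12]
  [-23, -19, -26, -19, -32, -16, -17]
  [-8, -4, -11, -9, -17, -8, -12]
  [-16, -5, -12, -8, -18, -7, -9]
Key observation: the optimum is the walk 3->5->5->5->5, with weight (-5) + (-8) + (-8) + (-8) = -29.
Optimal value attained by: walk 3->5->5->5->5.
Answer: (G^⊗4)[3][5] = -29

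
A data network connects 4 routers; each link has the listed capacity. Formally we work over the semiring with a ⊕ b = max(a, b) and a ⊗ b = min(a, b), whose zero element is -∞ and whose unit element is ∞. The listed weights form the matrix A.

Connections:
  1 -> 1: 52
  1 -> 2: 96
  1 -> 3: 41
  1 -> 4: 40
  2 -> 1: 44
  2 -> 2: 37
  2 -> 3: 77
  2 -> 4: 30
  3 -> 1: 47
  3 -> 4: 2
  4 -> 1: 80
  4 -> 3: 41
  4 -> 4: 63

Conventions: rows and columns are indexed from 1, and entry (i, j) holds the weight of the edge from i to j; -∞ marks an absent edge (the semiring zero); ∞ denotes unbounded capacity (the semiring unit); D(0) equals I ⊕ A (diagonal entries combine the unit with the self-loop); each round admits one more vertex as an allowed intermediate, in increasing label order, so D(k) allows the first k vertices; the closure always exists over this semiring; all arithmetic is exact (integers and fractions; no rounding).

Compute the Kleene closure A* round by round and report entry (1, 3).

D(0):
  [∞, 96, 41, 40]
  [44, ∞, 77, 30]
  [47, -∞, ∞, 2]
  [80, -∞, 41, ∞]
D(1):
  [∞, 96, 41, 40]
  [44, ∞, 77, 40]
  [47, 47, ∞, 40]
  [80, 80, 41, ∞]
D(2):
  [∞, 96, 77, 40]
  [44, ∞, 77, 40]
  [47, 47, ∞, 40]
  [80, 80, 77, ∞]
D(3):
  [∞, 96, 77, 40]
  [47, ∞, 77, 40]
  [47, 47, ∞, 40]
  [80, 80, 77, ∞]
D(4):
  [∞, 96, 77, 40]
  [47, ∞, 77, 40]
  [47, 47, ∞, 40]
  [80, 80, 77, ∞]
Answer: A*[1][3] = 77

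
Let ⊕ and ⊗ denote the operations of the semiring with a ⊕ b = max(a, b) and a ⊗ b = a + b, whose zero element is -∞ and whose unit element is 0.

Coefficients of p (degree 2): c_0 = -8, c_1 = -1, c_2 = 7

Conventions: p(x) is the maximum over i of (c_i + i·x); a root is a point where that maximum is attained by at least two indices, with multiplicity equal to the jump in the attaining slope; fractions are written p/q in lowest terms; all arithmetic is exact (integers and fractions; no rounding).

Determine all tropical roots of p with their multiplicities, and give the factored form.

hull edge (i=0, c=-8) to (i=2, c=7): slope 15/2, span 2
Factored form: p(x) = 7 ⊗ (x ⊕ (-15/2)) ⊗ (x ⊕ (-15/2))
Answer: roots = -15/2 (mult 2)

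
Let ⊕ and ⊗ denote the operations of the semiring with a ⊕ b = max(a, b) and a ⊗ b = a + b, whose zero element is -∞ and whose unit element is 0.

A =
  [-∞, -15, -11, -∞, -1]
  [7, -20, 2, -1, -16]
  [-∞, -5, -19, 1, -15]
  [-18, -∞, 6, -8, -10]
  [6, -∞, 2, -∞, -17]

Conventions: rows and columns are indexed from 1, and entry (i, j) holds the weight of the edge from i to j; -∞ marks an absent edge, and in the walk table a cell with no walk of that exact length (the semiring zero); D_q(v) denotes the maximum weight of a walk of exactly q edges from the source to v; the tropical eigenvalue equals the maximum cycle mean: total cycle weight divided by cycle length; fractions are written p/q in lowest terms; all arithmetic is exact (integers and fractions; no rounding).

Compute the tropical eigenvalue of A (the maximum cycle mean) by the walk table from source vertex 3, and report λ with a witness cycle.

q=0: [-∞, -∞, 0, -∞, -∞]
q=1: [-∞, -5, -19, 1, -15]
q=2: [2, -24, 7, -6, -9]
q=3: [-3, 2, 0, 8, 1]
q=4: [9, -5, 14, 1, -2]
q=5: [4, 9, 7, 15, 8]
Optimal cycle mean attained by: cycle 3->4->3, total 1 + 6, length 2.
Answer: λ = 7/2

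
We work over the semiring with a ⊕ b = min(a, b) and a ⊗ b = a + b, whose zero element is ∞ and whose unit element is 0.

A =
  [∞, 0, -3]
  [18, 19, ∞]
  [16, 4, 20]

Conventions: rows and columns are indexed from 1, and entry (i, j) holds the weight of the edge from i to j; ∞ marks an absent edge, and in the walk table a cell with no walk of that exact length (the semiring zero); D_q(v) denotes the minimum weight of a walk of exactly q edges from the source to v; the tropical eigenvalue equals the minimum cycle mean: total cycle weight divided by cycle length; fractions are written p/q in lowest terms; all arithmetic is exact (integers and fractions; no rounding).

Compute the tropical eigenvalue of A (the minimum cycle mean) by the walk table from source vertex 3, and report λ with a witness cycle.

q=0: [∞, ∞, 0]
q=1: [16, 4, 20]
q=2: [22, 16, 13]
q=3: [29, 17, 19]
Optimal cycle mean attained by: cycle 1->3->2->1, total (-3) + 4 + 18, length 3.
Answer: λ = 19/3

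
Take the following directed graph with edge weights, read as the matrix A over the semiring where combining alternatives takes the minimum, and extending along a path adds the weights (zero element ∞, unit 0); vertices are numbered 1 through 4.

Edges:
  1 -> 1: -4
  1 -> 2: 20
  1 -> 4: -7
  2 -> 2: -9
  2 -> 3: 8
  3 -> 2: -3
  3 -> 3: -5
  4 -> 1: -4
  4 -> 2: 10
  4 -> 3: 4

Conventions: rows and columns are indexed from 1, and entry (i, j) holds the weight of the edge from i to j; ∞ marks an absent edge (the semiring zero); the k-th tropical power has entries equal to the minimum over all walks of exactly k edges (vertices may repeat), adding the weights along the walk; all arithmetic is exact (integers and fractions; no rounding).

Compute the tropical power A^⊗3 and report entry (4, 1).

A^⊗2:
  [-11, 3, -3, -11]
  [∞, -18, -1, ∞]
  [∞, -12, -10, ∞]
  [-8, 1, -1, -11]
A^⊗3:
  [-15, -6, -8, -18]
  [∞, -27, -10, ∞]
  [∞, -21, -15, ∞]
  [-15, -8, -7, -15]
Key observation: the optimum is the walk 4->1->4->1, with weight (-4) + (-7) + (-4) = -15.
Optimal value attained by: walk 4->1->4->1.
Answer: (A^⊗3)[4][1] = -15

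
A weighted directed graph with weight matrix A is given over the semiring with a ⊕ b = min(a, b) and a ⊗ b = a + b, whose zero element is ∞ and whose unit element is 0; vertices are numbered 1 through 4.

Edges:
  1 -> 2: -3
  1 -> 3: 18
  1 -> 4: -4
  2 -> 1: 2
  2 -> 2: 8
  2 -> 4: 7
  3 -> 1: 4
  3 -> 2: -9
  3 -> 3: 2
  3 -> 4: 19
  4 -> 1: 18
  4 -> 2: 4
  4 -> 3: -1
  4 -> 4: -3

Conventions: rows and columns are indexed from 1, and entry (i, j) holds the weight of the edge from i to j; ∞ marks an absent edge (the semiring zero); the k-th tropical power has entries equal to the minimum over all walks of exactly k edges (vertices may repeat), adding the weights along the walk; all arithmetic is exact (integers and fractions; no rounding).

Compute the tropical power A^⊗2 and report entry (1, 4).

A^⊗2:
  [-1, 0, -5, -7]
  [10, -1, 6, -2]
  [-7, -7, 4, -2]
  [3, -10, -4, -6]
Key observation: the optimum is the walk 1->4->4, with weight (-4) + (-3) = -7.
Optimal value attained by: walk 1->4->4.
Answer: (A^⊗2)[1][4] = -7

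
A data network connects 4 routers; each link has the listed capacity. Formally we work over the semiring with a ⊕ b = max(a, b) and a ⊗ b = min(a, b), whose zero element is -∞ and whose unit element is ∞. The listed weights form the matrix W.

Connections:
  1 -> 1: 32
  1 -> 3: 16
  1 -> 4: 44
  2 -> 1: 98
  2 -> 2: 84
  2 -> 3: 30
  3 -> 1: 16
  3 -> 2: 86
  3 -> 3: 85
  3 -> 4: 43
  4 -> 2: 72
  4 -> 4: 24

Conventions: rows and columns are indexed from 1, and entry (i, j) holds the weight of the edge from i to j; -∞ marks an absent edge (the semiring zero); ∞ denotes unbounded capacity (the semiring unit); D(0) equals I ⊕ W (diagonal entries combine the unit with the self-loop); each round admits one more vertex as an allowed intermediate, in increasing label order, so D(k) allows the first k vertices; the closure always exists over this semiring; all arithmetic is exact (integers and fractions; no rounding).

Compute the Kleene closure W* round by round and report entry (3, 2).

D(0):
  [∞, -∞, 16, 44]
  [98, ∞, 30, -∞]
  [16, 86, ∞, 43]
  [-∞, 72, -∞, ∞]
D(1):
  [∞, -∞, 16, 44]
  [98, ∞, 30, 44]
  [16, 86, ∞, 43]
  [-∞, 72, -∞, ∞]
D(2):
  [∞, -∞, 16, 44]
  [98, ∞, 30, 44]
  [86, 86, ∞, 44]
  [72, 72, 30, ∞]
D(3):
  [∞, 16, 16, 44]
  [98, ∞, 30, 44]
  [86, 86, ∞, 44]
  [72, 72, 30, ∞]
D(4):
  [∞, 44, 30, 44]
  [98, ∞, 30, 44]
  [86, 86, ∞, 44]
  [72, 72, 30, ∞]
Answer: W*[3][2] = 86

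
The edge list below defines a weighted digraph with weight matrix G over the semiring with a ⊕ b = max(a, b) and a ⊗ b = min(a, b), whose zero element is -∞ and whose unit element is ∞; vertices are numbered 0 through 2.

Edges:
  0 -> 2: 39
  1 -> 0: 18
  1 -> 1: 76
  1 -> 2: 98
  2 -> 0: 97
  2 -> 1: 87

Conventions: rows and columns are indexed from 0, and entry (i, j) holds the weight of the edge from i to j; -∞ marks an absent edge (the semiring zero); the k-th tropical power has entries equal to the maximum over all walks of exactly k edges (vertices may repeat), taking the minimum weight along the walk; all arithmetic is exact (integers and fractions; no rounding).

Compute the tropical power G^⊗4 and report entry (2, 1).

G^⊗2:
  [39, 39, -∞]
  [97, 87, 76]
  [18, 76, 87]
G^⊗3:
  [18, 39, 39]
  [76, 76, 87]
  [87, 87, 76]
G^⊗4:
  [39, 39, 39]
  [87, 87, 76]
  [76, 76, 87]
Key observation: the optimum is the walk 2->1->1->2->1, with weight 87 min 76 min 98 min 87 = 76.
Optimal value attained by: walk 2->1->1->2->1.
Answer: (G^⊗4)[2][1] = 76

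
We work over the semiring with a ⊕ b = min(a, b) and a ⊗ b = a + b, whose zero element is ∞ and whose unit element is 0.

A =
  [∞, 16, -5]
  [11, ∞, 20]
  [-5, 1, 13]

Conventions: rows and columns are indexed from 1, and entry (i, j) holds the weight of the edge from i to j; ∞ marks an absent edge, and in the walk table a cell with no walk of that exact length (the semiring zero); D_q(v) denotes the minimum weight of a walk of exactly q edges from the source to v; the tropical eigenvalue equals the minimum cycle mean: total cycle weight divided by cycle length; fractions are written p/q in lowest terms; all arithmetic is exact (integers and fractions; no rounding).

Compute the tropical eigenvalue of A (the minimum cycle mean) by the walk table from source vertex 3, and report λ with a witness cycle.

q=0: [∞, ∞, 0]
q=1: [-5, 1, 13]
q=2: [8, 11, -10]
q=3: [-15, -9, 3]
Optimal cycle mean attained by: cycle 1->3->1, total (-5) + (-5), length 2.
Answer: λ = -5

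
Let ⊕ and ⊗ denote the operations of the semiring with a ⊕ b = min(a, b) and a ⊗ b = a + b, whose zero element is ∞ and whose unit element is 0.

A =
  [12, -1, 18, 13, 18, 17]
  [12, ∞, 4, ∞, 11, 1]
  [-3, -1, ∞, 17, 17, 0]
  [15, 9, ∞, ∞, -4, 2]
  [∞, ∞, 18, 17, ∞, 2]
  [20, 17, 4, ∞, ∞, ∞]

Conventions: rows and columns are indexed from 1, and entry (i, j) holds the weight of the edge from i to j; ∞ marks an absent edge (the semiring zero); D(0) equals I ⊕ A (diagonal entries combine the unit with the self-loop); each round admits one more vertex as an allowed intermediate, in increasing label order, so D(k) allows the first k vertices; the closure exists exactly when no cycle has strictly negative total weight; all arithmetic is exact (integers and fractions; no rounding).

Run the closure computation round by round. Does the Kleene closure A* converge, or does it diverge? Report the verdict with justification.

D(0):
  [0, -1, 18, 13, 18, 17]
  [12, 0, 4, ∞, 11, 1]
  [-3, -1, 0, 17, 17, 0]
  [15, 9, ∞, 0, -4, 2]
  [∞, ∞, 18, 17, 0, 2]
  [20, 17, 4, ∞, ∞, 0]
D(1):
  [0, -1, 18, 13, 18, 17]
  [12, 0, 4, 25, 11, 1]
  [-3, -4, 0, 10, 15, 0]
  [15, 9, 33, 0, -4, 2]
  [∞, ∞, 18, 17, 0, 2]
  [20, 17, 4, 33, 38, 0]
D(2):
  [0, -1, 3, 13, 10, 0]
  [12, 0, 4, 25, 11, 1]
  [-3, -4, 0, 10, 7, -3]
  [15, 9, 13, 0, -4, 2]
  [∞, ∞, 18, 17, 0, 2]
  [20, 17, 4, 33, 28, 0]
D(3):
  [0, -1, 3, 13, 10, 0]
  [1, 0, 4, 14, 11, 1]
  [-3, -4, 0, 10, 7, -3]
  [10, 9, 13, 0, -4, 2]
  [15, 14, 18, 17, 0, 2]
  [1, 0, 4, 14, 11, 0]
D(4):
  [0, -1, 3, 13, 9, 0]
  [1, 0, 4, 14, 10, 1]
  [-3, -4, 0, 10, 6, -3]
  [10, 9, 13, 0, -4, 2]
  [15, 14, 18, 17, 0, 2]
  [1, 0, 4, 14, 10, 0]
D(5):
  [0, -1, 3, 13, 9, 0]
  [1, 0, 4, 14, 10, 1]
  [-3, -4, 0, 10, 6, -3]
  [10, 9, 13, 0, -4, -2]
  [15, 14, 18, 17, 0, 2]
  [1, 0, 4, 14, 10, 0]
D(6):
  [0, -1, 3, 13, 9, 0]
  [1, 0, 4, 14, 10, 1]
  [-3, -4, 0, 10, 6, -3]
  [-1, -2, 2, 0, -4, -2]
  [3, 2, 6, 16, 0, 2]
  [1, 0, 4, 14, 10, 0]
Key observation: every diagonal entry stays at the unit through all rounds, so no improving cycle exists.
Answer: CONVERGES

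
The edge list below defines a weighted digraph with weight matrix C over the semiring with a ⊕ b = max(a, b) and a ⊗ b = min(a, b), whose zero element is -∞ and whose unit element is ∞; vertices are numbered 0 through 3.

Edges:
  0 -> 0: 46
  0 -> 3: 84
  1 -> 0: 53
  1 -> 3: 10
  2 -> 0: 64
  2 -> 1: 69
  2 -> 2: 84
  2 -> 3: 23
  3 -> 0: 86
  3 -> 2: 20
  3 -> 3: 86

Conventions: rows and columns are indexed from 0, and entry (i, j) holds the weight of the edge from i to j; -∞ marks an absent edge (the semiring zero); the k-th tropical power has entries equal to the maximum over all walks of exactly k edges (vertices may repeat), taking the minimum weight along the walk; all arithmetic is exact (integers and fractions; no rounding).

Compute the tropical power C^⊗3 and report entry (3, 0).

C^⊗2:
  [84, -∞, 20, 84]
  [46, -∞, 10, 53]
  [64, 69, 84, 64]
  [86, 20, 20, 86]
C^⊗3:
  [84, 20, 20, 84]
  [53, 10, 20, 53]
  [64, 69, 84, 64]
  [86, 20, 20, 86]
Key observation: the optimum is the walk 3->3->3->0, with weight 86 min 86 min 86 = 86.
Optimal value attained by: walk 3->3->3->0.
Answer: (C^⊗3)[3][0] = 86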